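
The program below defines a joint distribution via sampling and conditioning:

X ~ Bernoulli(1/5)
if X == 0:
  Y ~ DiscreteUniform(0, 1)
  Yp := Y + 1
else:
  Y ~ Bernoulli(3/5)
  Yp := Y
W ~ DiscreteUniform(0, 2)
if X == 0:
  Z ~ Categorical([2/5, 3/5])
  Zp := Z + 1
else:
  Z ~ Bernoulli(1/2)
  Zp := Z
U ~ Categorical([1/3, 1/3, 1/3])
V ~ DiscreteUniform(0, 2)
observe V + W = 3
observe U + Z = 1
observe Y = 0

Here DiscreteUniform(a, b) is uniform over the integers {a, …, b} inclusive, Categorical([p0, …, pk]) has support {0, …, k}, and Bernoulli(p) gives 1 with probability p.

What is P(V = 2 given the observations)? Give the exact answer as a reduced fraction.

P(V = 2 | obs) = 1/2

Enumerate traces; 8 have nonzero weight after conditioning:
  (X=0, Y=0, W=1, Z=0, U=1, V=2) weight 4/675
  (X=0, Y=0, W=1, Z=1, U=0, V=2) weight 2/225
  (X=0, Y=0, W=2, Z=0, U=1, V=1) weight 4/675
  (X=0, Y=0, W=2, Z=1, U=0, V=1) weight 2/225
  (X=1, Y=0, W=1, Z=0, U=1, V=2) weight 1/675
  (X=1, Y=0, W=1, Z=1, U=0, V=2) weight 1/675
  (X=1, Y=0, W=2, Z=0, U=1, V=1) weight 1/675
  (X=1, Y=0, W=2, Z=1, U=0, V=1) weight 1/675
Group by V:
  weight(V=1) = 4/225
  weight(V=2) = 4/225
Total weight = 4/225 + 4/225 = 8/225
P(V=1 | obs) = 4/225 / 8/225 = 1/2
P(V=2 | obs) = 4/225 / 8/225 = 1/2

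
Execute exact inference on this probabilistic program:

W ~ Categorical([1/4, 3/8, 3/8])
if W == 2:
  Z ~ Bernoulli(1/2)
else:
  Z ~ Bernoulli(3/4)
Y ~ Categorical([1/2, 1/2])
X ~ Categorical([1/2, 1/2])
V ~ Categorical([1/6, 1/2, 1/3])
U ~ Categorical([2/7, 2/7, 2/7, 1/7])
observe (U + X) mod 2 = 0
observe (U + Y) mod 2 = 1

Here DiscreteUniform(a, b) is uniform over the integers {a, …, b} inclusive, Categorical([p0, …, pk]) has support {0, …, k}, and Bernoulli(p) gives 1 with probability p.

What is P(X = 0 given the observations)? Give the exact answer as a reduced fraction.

Enumerate traces; 72 have nonzero weight after conditioning:
  (W=0, Z=0, Y=0, X=1, V=0, U=1) weight 1/1344
  (W=0, Z=0, Y=0, X=1, V=0, U=3) weight 1/2688
  (W=0, Z=0, Y=0, X=1, V=1, U=1) weight 1/448
  (W=0, Z=0, Y=0, X=1, V=1, U=3) weight 1/896
  (W=0, Z=0, Y=0, X=1, V=2, U=1) weight 1/672
  (W=0, Z=0, Y=0, X=1, V=2, U=3) weight 1/1344
  (W=0, Z=0, Y=1, X=0, V=0, U=0) weight 1/1344
  (W=0, Z=0, Y=1, X=0, V=0, U=2) weight 1/1344
  … 64 more
Group by X:
  weight(X=0) = 1/7
  weight(X=1) = 3/28
Total weight = 1/7 + 3/28 = 1/4
P(X=0 | obs) = 1/7 / 1/4 = 4/7
P(X=1 | obs) = 3/28 / 1/4 = 3/7

P(X = 0 | obs) = 4/7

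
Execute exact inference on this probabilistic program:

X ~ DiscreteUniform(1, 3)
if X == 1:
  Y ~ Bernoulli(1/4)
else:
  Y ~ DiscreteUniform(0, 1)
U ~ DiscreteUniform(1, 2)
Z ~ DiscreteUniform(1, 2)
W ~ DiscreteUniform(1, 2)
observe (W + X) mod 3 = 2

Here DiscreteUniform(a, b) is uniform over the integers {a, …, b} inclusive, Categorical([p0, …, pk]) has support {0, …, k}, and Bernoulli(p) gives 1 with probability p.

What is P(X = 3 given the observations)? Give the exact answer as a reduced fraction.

P(X = 3 | obs) = 1/2

Enumerate traces; 16 have nonzero weight after conditioning:
  (X=1, Y=0, U=1, Z=1, W=1) weight 1/32
  (X=1, Y=0, U=1, Z=2, W=1) weight 1/32
  (X=1, Y=0, U=2, Z=1, W=1) weight 1/32
  (X=1, Y=0, U=2, Z=2, W=1) weight 1/32
  (X=1, Y=1, U=1, Z=1, W=1) weight 1/96
  (X=1, Y=1, U=1, Z=2, W=1) weight 1/96
  (X=1, Y=1, U=2, Z=1, W=1) weight 1/96
  (X=1, Y=1, U=2, Z=2, W=1) weight 1/96
  (X=3, Y=0, U=1, Z=1, W=2) weight 1/48
  … 7 more
Group by X:
  weight(X=1) = 1/6
  weight(X=3) = 1/6
Total weight = 1/6 + 1/6 = 1/3
P(X=1 | obs) = 1/6 / 1/3 = 1/2
P(X=3 | obs) = 1/6 / 1/3 = 1/2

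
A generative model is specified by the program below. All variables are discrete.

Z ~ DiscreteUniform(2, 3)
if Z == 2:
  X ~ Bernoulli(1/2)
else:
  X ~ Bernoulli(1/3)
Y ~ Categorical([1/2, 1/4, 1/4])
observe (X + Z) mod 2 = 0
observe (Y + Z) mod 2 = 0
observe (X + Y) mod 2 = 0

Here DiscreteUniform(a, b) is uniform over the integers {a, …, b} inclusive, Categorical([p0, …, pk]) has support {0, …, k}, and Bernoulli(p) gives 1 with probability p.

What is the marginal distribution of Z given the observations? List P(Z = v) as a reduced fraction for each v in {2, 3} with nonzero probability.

P(Z=2) = 9/11, P(Z=3) = 2/11

Enumerate traces; 3 have nonzero weight after conditioning:
  (Z=2, X=0, Y=0) weight 1/8
  (Z=2, X=0, Y=2) weight 1/16
  (Z=3, X=1, Y=1) weight 1/24
Group by Z:
  weight(Z=2) = 3/16
  weight(Z=3) = 1/24
Total weight = 3/16 + 1/24 = 11/48
P(Z=2 | obs) = 3/16 / 11/48 = 9/11
P(Z=3 | obs) = 1/24 / 11/48 = 2/11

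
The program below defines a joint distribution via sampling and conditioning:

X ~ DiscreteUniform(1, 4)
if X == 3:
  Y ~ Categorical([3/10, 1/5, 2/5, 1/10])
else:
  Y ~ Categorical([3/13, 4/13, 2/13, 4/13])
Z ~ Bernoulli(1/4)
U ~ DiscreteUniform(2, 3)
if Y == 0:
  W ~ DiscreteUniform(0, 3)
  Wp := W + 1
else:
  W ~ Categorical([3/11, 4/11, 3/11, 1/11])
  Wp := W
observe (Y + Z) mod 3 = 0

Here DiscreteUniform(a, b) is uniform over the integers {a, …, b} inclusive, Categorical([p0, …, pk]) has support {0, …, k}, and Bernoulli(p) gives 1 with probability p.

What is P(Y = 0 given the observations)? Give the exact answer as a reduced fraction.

P(Y = 0 | obs) = 387/898

Enumerate traces; 96 have nonzero weight after conditioning:
  (X=1, Y=0, Z=0, U=2, W=0) weight 9/1664
  (X=1, Y=0, Z=0, U=2, W=1) weight 9/1664
  (X=1, Y=0, Z=0, U=2, W=2) weight 9/1664
  (X=1, Y=0, Z=0, U=2, W=3) weight 9/1664
  (X=1, Y=0, Z=0, U=3, W=0) weight 9/1664
  (X=1, Y=0, Z=0, U=3, W=1) weight 9/1664
  (X=1, Y=0, Z=0, U=3, W=2) weight 9/1664
  (X=1, Y=0, Z=0, U=3, W=3) weight 9/1664
  (X=1, Y=2, Z=1, U=2, W=0) weight 3/2288
  (X=1, Y=3, Z=0, U=2, W=0) weight 9/1144
  … 86 more
Group by Y:
  weight(Y=0) = 387/2080
  weight(Y=2) = 7/130
  weight(Y=3) = 399/2080
Total weight = 387/2080 + 7/130 + 399/2080 = 449/1040
P(Y=0 | obs) = 387/2080 / 449/1040 = 387/898
P(Y=2 | obs) = 7/130 / 449/1040 = 56/449
P(Y=3 | obs) = 399/2080 / 449/1040 = 399/898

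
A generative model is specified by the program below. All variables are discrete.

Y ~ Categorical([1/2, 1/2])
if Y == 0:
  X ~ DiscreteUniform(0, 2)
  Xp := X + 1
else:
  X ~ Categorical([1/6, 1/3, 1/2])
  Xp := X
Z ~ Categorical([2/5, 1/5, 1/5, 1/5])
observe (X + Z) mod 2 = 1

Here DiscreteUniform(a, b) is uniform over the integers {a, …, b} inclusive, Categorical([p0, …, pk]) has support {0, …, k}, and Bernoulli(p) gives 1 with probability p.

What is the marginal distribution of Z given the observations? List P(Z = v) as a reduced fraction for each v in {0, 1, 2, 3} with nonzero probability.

Enumerate traces; 12 have nonzero weight after conditioning:
  (Y=0, X=0, Z=1) weight 1/30
  (Y=0, X=0, Z=3) weight 1/30
  (Y=0, X=1, Z=0) weight 1/15
  (Y=0, X=1, Z=2) weight 1/30
  (Y=0, X=2, Z=1) weight 1/30
  (Y=0, X=2, Z=3) weight 1/30
  (Y=1, X=0, Z=1) weight 1/60
  (Y=1, X=0, Z=3) weight 1/60
  … 4 more
Group by Z:
  weight(Z=0) = 2/15
  weight(Z=1) = 2/15
  weight(Z=2) = 1/15
  weight(Z=3) = 2/15
Total weight = 2/15 + 2/15 + 1/15 + 2/15 = 7/15
P(Z=0 | obs) = 2/15 / 7/15 = 2/7
P(Z=1 | obs) = 2/15 / 7/15 = 2/7
P(Z=2 | obs) = 1/15 / 7/15 = 1/7
P(Z=3 | obs) = 2/15 / 7/15 = 2/7

P(Z=0) = 2/7, P(Z=1) = 2/7, P(Z=2) = 1/7, P(Z=3) = 2/7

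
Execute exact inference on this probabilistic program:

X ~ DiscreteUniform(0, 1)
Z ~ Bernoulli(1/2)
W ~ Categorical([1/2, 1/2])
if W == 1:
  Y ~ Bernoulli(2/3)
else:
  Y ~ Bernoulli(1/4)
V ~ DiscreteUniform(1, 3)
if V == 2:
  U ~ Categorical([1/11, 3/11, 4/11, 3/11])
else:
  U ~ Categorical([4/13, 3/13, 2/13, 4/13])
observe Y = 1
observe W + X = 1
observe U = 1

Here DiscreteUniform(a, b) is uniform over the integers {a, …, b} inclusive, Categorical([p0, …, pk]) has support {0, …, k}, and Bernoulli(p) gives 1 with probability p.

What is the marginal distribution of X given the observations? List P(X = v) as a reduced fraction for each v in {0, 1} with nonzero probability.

Enumerate traces; 12 have nonzero weight after conditioning:
  (X=0, Z=0, W=1, Y=1, V=1, U=1) weight 1/156
  (X=0, Z=0, W=1, Y=1, V=2, U=1) weight 1/132
  (X=0, Z=0, W=1, Y=1, V=3, U=1) weight 1/156
  (X=0, Z=1, W=1, Y=1, V=1, U=1) weight 1/156
  (X=0, Z=1, W=1, Y=1, V=2, U=1) weight 1/132
  (X=0, Z=1, W=1, Y=1, V=3, U=1) weight 1/156
  (X=1, Z=0, W=0, Y=1, V=1, U=1) weight 1/416
  (X=1, Z=0, W=0, Y=1, V=2, U=1) weight 1/352
  … 4 more
Group by X:
  weight(X=0) = 35/858
  weight(X=1) = 35/2288
Total weight = 35/858 + 35/2288 = 35/624
P(X=0 | obs) = 35/858 / 35/624 = 8/11
P(X=1 | obs) = 35/2288 / 35/624 = 3/11

P(X=0) = 8/11, P(X=1) = 3/11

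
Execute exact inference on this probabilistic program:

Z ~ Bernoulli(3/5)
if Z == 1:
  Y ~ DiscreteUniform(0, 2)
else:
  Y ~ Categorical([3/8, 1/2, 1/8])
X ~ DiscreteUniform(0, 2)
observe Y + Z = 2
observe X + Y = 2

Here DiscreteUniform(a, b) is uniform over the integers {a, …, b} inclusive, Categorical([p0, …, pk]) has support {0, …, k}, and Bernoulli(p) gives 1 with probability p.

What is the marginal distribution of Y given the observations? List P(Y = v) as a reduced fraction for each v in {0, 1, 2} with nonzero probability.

Enumerate traces; 2 have nonzero weight after conditioning:
  (Z=0, Y=2, X=0) weight 1/60
  (Z=1, Y=1, X=1) weight 1/15
Group by Y:
  weight(Y=1) = 1/15
  weight(Y=2) = 1/60
Total weight = 1/15 + 1/60 = 1/12
P(Y=1 | obs) = 1/15 / 1/12 = 4/5
P(Y=2 | obs) = 1/60 / 1/12 = 1/5

P(Y=1) = 4/5, P(Y=2) = 1/5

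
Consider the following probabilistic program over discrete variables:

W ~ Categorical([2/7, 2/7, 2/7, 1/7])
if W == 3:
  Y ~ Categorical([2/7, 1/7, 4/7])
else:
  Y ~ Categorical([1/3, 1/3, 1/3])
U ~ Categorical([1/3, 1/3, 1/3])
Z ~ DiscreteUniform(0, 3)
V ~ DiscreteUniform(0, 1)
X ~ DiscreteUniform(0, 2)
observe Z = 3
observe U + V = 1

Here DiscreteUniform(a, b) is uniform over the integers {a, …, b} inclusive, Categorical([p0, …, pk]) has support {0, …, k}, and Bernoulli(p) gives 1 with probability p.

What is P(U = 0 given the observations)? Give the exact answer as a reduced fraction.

P(U = 0 | obs) = 1/2

Enumerate traces; 72 have nonzero weight after conditioning:
  (W=0, Y=0, U=0, Z=3, V=1, X=0) weight 1/756
  (W=0, Y=0, U=0, Z=3, V=1, X=1) weight 1/756
  (W=0, Y=0, U=0, Z=3, V=1, X=2) weight 1/756
  (W=0, Y=0, U=1, Z=3, V=0, X=0) weight 1/756
  (W=0, Y=0, U=1, Z=3, V=0, X=1) weight 1/756
  (W=0, Y=0, U=1, Z=3, V=0, X=2) weight 1/756
  (W=0, Y=1, U=0, Z=3, V=1, X=0) weight 1/756
  (W=0, Y=1, U=0, Z=3, V=1, X=1) weight 1/756
  … 64 more
Group by U:
  weight(U=0) = 1/24
  weight(U=1) = 1/24
Total weight = 1/24 + 1/24 = 1/12
P(U=0 | obs) = 1/24 / 1/12 = 1/2
P(U=1 | obs) = 1/24 / 1/12 = 1/2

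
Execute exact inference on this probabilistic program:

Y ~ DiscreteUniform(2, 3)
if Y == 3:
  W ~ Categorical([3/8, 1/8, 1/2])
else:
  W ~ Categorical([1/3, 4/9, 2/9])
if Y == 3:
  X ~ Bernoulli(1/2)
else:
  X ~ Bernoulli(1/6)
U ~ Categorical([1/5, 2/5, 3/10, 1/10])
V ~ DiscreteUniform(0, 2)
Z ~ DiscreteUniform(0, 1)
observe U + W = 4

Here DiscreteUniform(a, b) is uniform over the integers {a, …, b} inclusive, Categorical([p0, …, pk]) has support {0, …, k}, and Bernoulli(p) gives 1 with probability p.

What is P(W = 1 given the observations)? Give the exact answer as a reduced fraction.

Enumerate traces; 48 have nonzero weight after conditioning:
  (Y=2, W=1, X=0, U=3, V=0, Z=0) weight 1/324
  (Y=2, W=1, X=0, U=3, V=0, Z=1) weight 1/324
  (Y=2, W=1, X=0, U=3, V=1, Z=0) weight 1/324
  (Y=2, W=1, X=0, U=3, V=1, Z=1) weight 1/324
  (Y=2, W=1, X=0, U=3, V=2, Z=0) weight 1/324
  (Y=2, W=1, X=0, U=3, V=2, Z=1) weight 1/324
  (Y=2, W=1, X=1, U=3, V=0, Z=0) weight 1/1620
  (Y=2, W=1, X=1, U=3, V=0, Z=1) weight 1/1620
  (Y=2, W=2, X=0, U=2, V=0, Z=0) weight 1/216
  … 39 more
Group by W:
  weight(W=1) = 41/1440
  weight(W=2) = 13/120
Total weight = 41/1440 + 13/120 = 197/1440
P(W=1 | obs) = 41/1440 / 197/1440 = 41/197
P(W=2 | obs) = 13/120 / 197/1440 = 156/197

P(W = 1 | obs) = 41/197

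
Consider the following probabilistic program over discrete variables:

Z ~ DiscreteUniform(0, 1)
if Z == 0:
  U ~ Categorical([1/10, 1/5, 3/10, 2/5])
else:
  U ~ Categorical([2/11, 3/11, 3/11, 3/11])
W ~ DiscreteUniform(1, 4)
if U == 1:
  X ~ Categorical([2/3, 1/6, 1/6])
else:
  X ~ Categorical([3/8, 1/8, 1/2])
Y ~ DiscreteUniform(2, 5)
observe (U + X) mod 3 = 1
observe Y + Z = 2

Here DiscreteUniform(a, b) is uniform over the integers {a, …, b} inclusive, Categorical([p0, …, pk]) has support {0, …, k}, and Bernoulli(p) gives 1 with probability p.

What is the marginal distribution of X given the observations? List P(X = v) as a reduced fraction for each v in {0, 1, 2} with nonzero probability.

P(X=0) = 32/83, P(X=1) = 15/83, P(X=2) = 36/83

Enumerate traces; 16 have nonzero weight after conditioning:
  (Z=0, U=0, W=1, X=1, Y=2) weight 1/2560
  (Z=0, U=0, W=2, X=1, Y=2) weight 1/2560
  (Z=0, U=0, W=3, X=1, Y=2) weight 1/2560
  (Z=0, U=0, W=4, X=1, Y=2) weight 1/2560
  (Z=0, U=1, W=1, X=0, Y=2) weight 1/240
  (Z=0, U=1, W=2, X=0, Y=2) weight 1/240
  (Z=0, U=1, W=3, X=0, Y=2) weight 1/240
  (Z=0, U=1, W=4, X=0, Y=2) weight 1/240
  (Z=0, U=2, W=1, X=2, Y=2) weight 3/640
  … 7 more
Group by X:
  weight(X=0) = 1/60
  weight(X=1) = 1/128
  weight(X=2) = 3/160
Total weight = 1/60 + 1/128 + 3/160 = 83/1920
P(X=0 | obs) = 1/60 / 83/1920 = 32/83
P(X=1 | obs) = 1/128 / 83/1920 = 15/83
P(X=2 | obs) = 3/160 / 83/1920 = 36/83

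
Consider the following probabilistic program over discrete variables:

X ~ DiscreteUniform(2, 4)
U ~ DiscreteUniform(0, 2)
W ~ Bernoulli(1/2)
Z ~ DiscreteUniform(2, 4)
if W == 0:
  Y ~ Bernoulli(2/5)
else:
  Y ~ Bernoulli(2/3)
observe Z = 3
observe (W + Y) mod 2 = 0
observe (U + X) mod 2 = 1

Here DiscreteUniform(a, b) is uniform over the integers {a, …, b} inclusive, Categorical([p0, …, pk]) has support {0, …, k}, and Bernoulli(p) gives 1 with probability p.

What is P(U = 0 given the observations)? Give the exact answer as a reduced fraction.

Enumerate traces; 8 have nonzero weight after conditioning:
  (X=2, U=1, W=0, Z=3, Y=0) weight 1/90
  (X=2, U=1, W=1, Z=3, Y=1) weight 1/81
  (X=3, U=0, W=0, Z=3, Y=0) weight 1/90
  (X=3, U=0, W=1, Z=3, Y=1) weight 1/81
  (X=3, U=2, W=0, Z=3, Y=0) weight 1/90
  (X=3, U=2, W=1, Z=3, Y=1) weight 1/81
  (X=4, U=1, W=0, Z=3, Y=0) weight 1/90
  (X=4, U=1, W=1, Z=3, Y=1) weight 1/81
Group by U:
  weight(U=0) = 19/810
  weight(U=1) = 19/405
  weight(U=2) = 19/810
Total weight = 19/810 + 19/405 + 19/810 = 38/405
P(U=0 | obs) = 19/810 / 38/405 = 1/4
P(U=1 | obs) = 19/405 / 38/405 = 1/2
P(U=2 | obs) = 19/810 / 38/405 = 1/4

P(U = 0 | obs) = 1/4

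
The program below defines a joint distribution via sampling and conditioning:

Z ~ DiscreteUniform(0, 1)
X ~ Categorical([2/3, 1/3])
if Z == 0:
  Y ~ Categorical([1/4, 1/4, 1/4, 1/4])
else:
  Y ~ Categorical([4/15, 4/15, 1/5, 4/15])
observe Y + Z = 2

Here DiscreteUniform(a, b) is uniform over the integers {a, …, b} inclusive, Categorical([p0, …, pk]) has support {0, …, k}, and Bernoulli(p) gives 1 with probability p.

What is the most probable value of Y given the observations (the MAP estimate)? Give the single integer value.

Enumerate traces; 4 have nonzero weight after conditioning:
  (Z=0, X=0, Y=2) weight 1/12
  (Z=0, X=1, Y=2) weight 1/24
  (Z=1, X=0, Y=1) weight 4/45
  (Z=1, X=1, Y=1) weight 2/45
Group by Y:
  weight(Y=1) = 2/15
  weight(Y=2) = 1/8
Total weight = 2/15 + 1/8 = 31/120
P(Y=1 | obs) = 2/15 / 31/120 = 16/31
P(Y=2 | obs) = 1/8 / 31/120 = 15/31
argmax = 1

argmax_v P(Y = v | obs) = 1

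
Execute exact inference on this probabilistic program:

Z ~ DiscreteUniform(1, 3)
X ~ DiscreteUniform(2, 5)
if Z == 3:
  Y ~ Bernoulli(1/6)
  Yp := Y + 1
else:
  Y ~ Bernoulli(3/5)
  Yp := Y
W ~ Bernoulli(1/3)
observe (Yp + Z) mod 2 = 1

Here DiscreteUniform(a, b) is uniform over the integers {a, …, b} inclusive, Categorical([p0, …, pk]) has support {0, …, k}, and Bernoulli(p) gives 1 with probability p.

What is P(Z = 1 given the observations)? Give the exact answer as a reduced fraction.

Enumerate traces; 24 have nonzero weight after conditioning:
  (Z=1, X=2, Y=0, W=0) weight 1/45
  (Z=1, X=2, Y=0, W=1) weight 1/90
  (Z=1, X=3, Y=0, W=0) weight 1/45
  (Z=1, X=3, Y=0, W=1) weight 1/90
  (Z=1, X=4, Y=0, W=0) weight 1/45
  (Z=1, X=4, Y=0, W=1) weight 1/90
  (Z=1, X=5, Y=0, W=0) weight 1/45
  (Z=1, X=5, Y=0, W=1) weight 1/90
  (Z=2, X=2, Y=1, W=0) weight 1/30
  (Z=3, X=2, Y=1, W=0) weight 1/108
  … 14 more
Group by Z:
  weight(Z=1) = 2/15
  weight(Z=2) = 1/5
  weight(Z=3) = 1/18
Total weight = 2/15 + 1/5 + 1/18 = 7/18
P(Z=1 | obs) = 2/15 / 7/18 = 12/35
P(Z=2 | obs) = 1/5 / 7/18 = 18/35
P(Z=3 | obs) = 1/18 / 7/18 = 1/7

P(Z = 1 | obs) = 12/35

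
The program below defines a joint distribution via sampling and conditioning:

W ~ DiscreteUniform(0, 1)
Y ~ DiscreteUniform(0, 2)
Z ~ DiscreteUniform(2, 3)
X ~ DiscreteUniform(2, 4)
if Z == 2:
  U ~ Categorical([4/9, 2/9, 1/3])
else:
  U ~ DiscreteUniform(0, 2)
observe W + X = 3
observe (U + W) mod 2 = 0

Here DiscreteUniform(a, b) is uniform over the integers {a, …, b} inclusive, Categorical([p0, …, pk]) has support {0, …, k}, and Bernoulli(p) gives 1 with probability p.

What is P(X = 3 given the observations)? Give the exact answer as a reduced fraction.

P(X = 3 | obs) = 13/18

Enumerate traces; 18 have nonzero weight after conditioning:
  (W=0, Y=0, Z=2, X=3, U=0) weight 1/81
  (W=0, Y=0, Z=2, X=3, U=2) weight 1/108
  (W=0, Y=0, Z=3, X=3, U=0) weight 1/108
  (W=0, Y=0, Z=3, X=3, U=2) weight 1/108
  (W=0, Y=1, Z=2, X=3, U=0) weight 1/81
  (W=0, Y=1, Z=2, X=3, U=2) weight 1/108
  (W=0, Y=1, Z=3, X=3, U=0) weight 1/108
  (W=0, Y=1, Z=3, X=3, U=2) weight 1/108
  (W=1, Y=0, Z=2, X=2, U=1) weight 1/162
  … 9 more
Group by X:
  weight(X=2) = 5/108
  weight(X=3) = 13/108
Total weight = 5/108 + 13/108 = 1/6
P(X=2 | obs) = 5/108 / 1/6 = 5/18
P(X=3 | obs) = 13/108 / 1/6 = 13/18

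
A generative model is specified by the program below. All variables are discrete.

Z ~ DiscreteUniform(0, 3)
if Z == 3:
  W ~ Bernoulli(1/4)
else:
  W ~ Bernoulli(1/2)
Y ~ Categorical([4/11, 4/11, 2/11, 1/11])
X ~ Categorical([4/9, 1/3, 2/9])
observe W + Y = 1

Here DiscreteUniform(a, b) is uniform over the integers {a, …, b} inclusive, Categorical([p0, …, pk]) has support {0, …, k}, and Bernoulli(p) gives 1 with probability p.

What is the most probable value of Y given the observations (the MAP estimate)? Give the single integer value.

Enumerate traces; 24 have nonzero weight after conditioning:
  (Z=0, W=0, Y=1, X=0) weight 2/99
  (Z=0, W=0, Y=1, X=1) weight 1/66
  (Z=0, W=0, Y=1, X=2) weight 1/99
  (Z=0, W=1, Y=0, X=0) weight 2/99
  (Z=0, W=1, Y=0, X=1) weight 1/66
  (Z=0, W=1, Y=0, X=2) weight 1/99
  (Z=1, W=0, Y=1, X=0) weight 2/99
  (Z=1, W=0, Y=1, X=1) weight 1/66
  … 16 more
Group by Y:
  weight(Y=0) = 7/44
  weight(Y=1) = 9/44
Total weight = 7/44 + 9/44 = 4/11
P(Y=0 | obs) = 7/44 / 4/11 = 7/16
P(Y=1 | obs) = 9/44 / 4/11 = 9/16
argmax = 1

argmax_v P(Y = v | obs) = 1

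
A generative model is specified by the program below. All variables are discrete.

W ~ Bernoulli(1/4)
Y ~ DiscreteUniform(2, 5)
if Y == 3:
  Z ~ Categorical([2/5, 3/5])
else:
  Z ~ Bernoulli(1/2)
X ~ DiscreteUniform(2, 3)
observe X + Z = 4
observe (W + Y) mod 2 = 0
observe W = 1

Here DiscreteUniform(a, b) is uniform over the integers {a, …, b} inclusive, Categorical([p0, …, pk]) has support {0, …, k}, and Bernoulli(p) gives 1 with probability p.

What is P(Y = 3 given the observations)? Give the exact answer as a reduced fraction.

Enumerate traces; 2 have nonzero weight after conditioning:
  (W=1, Y=3, Z=1, X=3) weight 3/160
  (W=1, Y=5, Z=1, X=3) weight 1/64
Group by Y:
  weight(Y=3) = 3/160
  weight(Y=5) = 1/64
Total weight = 3/160 + 1/64 = 11/320
P(Y=3 | obs) = 3/160 / 11/320 = 6/11
P(Y=5 | obs) = 1/64 / 11/320 = 5/11

P(Y = 3 | obs) = 6/11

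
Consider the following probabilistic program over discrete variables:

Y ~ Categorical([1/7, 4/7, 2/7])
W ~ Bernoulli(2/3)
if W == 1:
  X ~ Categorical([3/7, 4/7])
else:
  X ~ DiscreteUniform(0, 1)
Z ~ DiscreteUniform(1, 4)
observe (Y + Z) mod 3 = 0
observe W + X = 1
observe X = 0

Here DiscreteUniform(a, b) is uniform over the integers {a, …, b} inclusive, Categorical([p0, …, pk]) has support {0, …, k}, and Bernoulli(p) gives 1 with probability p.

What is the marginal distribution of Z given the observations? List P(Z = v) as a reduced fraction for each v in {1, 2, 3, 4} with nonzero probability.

Enumerate traces; 4 have nonzero weight after conditioning:
  (Y=0, W=1, X=0, Z=3) weight 1/98
  (Y=1, W=1, X=0, Z=2) weight 2/49
  (Y=2, W=1, X=0, Z=1) weight 1/49
  (Y=2, W=1, X=0, Z=4) weight 1/49
Group by Z:
  weight(Z=1) = 1/49
  weight(Z=2) = 2/49
  weight(Z=3) = 1/98
  weight(Z=4) = 1/49
Total weight = 1/49 + 2/49 + 1/98 + 1/49 = 9/98
P(Z=1 | obs) = 1/49 / 9/98 = 2/9
P(Z=2 | obs) = 2/49 / 9/98 = 4/9
P(Z=3 | obs) = 1/98 / 9/98 = 1/9
P(Z=4 | obs) = 1/49 / 9/98 = 2/9

P(Z=1) = 2/9, P(Z=2) = 4/9, P(Z=3) = 1/9, P(Z=4) = 2/9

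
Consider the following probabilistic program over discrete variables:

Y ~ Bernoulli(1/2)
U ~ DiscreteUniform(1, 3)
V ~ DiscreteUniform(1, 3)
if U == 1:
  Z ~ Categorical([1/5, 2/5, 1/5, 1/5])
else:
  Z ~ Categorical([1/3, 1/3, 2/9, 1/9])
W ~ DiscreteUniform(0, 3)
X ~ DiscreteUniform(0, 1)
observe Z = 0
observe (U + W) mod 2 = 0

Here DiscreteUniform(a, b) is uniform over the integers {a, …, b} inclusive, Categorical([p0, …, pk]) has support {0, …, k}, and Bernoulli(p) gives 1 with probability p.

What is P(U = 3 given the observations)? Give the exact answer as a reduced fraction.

P(U = 3 | obs) = 5/13

Enumerate traces; 72 have nonzero weight after conditioning:
  (Y=0, U=1, V=1, Z=0, W=1, X=0) weight 1/720
  (Y=0, U=1, V=1, Z=0, W=1, X=1) weight 1/720
  (Y=0, U=1, V=1, Z=0, W=3, X=0) weight 1/720
  (Y=0, U=1, V=1, Z=0, W=3, X=1) weight 1/720
  (Y=0, U=1, V=2, Z=0, W=1, X=0) weight 1/720
  (Y=0, U=1, V=2, Z=0, W=1, X=1) weight 1/720
  (Y=0, U=1, V=2, Z=0, W=3, X=0) weight 1/720
  (Y=0, U=1, V=2, Z=0, W=3, X=1) weight 1/720
  (Y=0, U=2, V=1, Z=0, W=0, X=0) weight 1/432
  (Y=0, U=3, V=1, Z=0, W=1, X=0) weight 1/432
  … 62 more
Group by U:
  weight(U=1) = 1/30
  weight(U=2) = 1/18
  weight(U=3) = 1/18
Total weight = 1/30 + 1/18 + 1/18 = 13/90
P(U=1 | obs) = 1/30 / 13/90 = 3/13
P(U=2 | obs) = 1/18 / 13/90 = 5/13
P(U=3 | obs) = 1/18 / 13/90 = 5/13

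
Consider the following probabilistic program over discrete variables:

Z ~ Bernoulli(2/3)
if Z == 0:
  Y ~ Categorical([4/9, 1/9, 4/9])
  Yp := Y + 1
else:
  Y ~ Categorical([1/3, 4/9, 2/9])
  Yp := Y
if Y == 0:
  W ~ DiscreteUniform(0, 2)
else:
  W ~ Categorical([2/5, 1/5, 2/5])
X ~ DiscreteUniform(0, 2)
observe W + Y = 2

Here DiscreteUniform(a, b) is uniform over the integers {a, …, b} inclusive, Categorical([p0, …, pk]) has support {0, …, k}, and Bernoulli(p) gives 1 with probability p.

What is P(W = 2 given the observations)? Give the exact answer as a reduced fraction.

Enumerate traces; 18 have nonzero weight after conditioning:
  (Z=0, Y=0, W=2, X=0) weight 4/243
  (Z=0, Y=0, W=2, X=1) weight 4/243
  (Z=0, Y=0, W=2, X=2) weight 4/243
  (Z=0, Y=1, W=1, X=0) weight 1/405
  (Z=0, Y=1, W=1, X=1) weight 1/405
  (Z=0, Y=1, W=1, X=2) weight 1/405
  (Z=0, Y=2, W=0, X=0) weight 8/405
  (Z=0, Y=2, W=0, X=1) weight 8/405
  … 10 more
Group by W:
  weight(W=0) = 16/135
  weight(W=1) = 1/15
  weight(W=2) = 10/81
Total weight = 16/135 + 1/15 + 10/81 = 25/81
P(W=0 | obs) = 16/135 / 25/81 = 48/125
P(W=1 | obs) = 1/15 / 25/81 = 27/125
P(W=2 | obs) = 10/81 / 25/81 = 2/5

P(W = 2 | obs) = 2/5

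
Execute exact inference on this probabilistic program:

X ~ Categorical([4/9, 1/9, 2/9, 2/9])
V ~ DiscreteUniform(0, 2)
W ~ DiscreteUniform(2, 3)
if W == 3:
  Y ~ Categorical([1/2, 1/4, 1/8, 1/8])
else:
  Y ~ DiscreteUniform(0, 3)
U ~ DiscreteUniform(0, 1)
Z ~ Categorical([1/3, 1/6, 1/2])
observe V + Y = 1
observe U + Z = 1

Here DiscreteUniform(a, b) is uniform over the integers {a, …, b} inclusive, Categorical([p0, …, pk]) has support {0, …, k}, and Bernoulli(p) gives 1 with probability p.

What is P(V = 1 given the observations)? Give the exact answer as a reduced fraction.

Enumerate traces; 32 have nonzero weight after conditioning:
  (X=0, V=0, W=2, Y=1, U=0, Z=1) weight 1/648
  (X=0, V=0, W=2, Y=1, U=1, Z=0) weight 1/324
  (X=0, V=0, W=3, Y=1, U=0, Z=1) weight 1/648
  (X=0, V=0, W=3, Y=1, U=1, Z=0) weight 1/324
  (X=0, V=1, W=2, Y=0, U=0, Z=1) weight 1/648
  (X=0, V=1, W=2, Y=0, U=1, Z=0) weight 1/324
  (X=0, V=1, W=3, Y=0, U=0, Z=1) weight 1/324
  (X=0, V=1, W=3, Y=0, U=1, Z=0) weight 1/162
  … 24 more
Group by V:
  weight(V=0) = 1/48
  weight(V=1) = 1/32
Total weight = 1/48 + 1/32 = 5/96
P(V=0 | obs) = 1/48 / 5/96 = 2/5
P(V=1 | obs) = 1/32 / 5/96 = 3/5

P(V = 1 | obs) = 3/5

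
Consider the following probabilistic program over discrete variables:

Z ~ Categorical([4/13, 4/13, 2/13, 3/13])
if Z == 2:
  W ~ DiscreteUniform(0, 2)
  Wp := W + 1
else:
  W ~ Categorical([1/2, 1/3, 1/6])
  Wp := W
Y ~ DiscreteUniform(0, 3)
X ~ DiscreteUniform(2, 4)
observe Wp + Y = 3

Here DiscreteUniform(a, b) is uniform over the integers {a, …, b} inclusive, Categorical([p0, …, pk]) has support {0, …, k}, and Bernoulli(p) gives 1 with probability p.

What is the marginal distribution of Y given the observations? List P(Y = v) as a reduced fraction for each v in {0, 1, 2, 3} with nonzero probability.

P(Y=0) = 2/39, P(Y=1) = 5/26, P(Y=2) = 1/3, P(Y=3) = 11/26

Enumerate traces; 36 have nonzero weight after conditioning:
  (Z=0, W=0, Y=3, X=2) weight 1/78
  (Z=0, W=0, Y=3, X=3) weight 1/78
  (Z=0, W=0, Y=3, X=4) weight 1/78
  (Z=0, W=1, Y=2, X=2) weight 1/117
  (Z=0, W=1, Y=2, X=3) weight 1/117
  (Z=0, W=1, Y=2, X=4) weight 1/117
  (Z=0, W=2, Y=1, X=2) weight 1/234
  (Z=0, W=2, Y=1, X=3) weight 1/234
  (Z=2, W=2, Y=0, X=2) weight 1/234
  … 27 more
Group by Y:
  weight(Y=0) = 1/78
  weight(Y=1) = 5/104
  weight(Y=2) = 1/12
  weight(Y=3) = 11/104
Total weight = 1/78 + 5/104 + 1/12 + 11/104 = 1/4
P(Y=0 | obs) = 1/78 / 1/4 = 2/39
P(Y=1 | obs) = 5/104 / 1/4 = 5/26
P(Y=2 | obs) = 1/12 / 1/4 = 1/3
P(Y=3 | obs) = 11/104 / 1/4 = 11/26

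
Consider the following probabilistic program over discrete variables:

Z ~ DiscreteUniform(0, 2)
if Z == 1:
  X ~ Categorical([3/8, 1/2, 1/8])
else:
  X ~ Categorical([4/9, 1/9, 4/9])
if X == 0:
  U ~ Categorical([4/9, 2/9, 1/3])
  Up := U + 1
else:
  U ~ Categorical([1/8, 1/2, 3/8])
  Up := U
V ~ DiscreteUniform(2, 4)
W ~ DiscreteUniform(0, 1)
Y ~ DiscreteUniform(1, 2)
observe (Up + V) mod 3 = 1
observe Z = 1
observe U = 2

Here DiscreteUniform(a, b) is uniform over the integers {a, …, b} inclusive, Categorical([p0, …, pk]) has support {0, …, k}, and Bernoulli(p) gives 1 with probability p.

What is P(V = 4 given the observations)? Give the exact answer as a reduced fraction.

Enumerate traces; 12 have nonzero weight after conditioning:
  (Z=1, X=0, U=2, V=4, W=0, Y=1) weight 1/288
  (Z=1, X=0, U=2, V=4, W=0, Y=2) weight 1/288
  (Z=1, X=0, U=2, V=4, W=1, Y=1) weight 1/288
  (Z=1, X=0, U=2, V=4, W=1, Y=2) weight 1/288
  (Z=1, X=1, U=2, V=2, W=0, Y=1) weight 1/192
  (Z=1, X=1, U=2, V=2, W=0, Y=2) weight 1/192
  (Z=1, X=1, U=2, V=2, W=1, Y=1) weight 1/192
  (Z=1, X=1, U=2, V=2, W=1, Y=2) weight 1/192
  … 4 more
Group by V:
  weight(V=2) = 5/192
  weight(V=4) = 1/72
Total weight = 5/192 + 1/72 = 23/576
P(V=2 | obs) = 5/192 / 23/576 = 15/23
P(V=4 | obs) = 1/72 / 23/576 = 8/23

P(V = 4 | obs) = 8/23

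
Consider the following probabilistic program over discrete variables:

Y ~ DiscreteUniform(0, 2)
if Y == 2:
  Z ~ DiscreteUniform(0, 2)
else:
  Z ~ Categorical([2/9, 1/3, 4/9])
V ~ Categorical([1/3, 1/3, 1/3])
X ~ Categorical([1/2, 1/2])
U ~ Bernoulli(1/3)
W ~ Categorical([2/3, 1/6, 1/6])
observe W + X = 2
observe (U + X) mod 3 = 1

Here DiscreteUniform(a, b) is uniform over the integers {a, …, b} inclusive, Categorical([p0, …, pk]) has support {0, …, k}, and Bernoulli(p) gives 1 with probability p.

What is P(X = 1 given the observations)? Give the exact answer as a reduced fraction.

P(X = 1 | obs) = 2/3

Enumerate traces; 54 have nonzero weight after conditioning:
  (Y=0, Z=0, V=0, X=0, U=1, W=2) weight 1/1458
  (Y=0, Z=0, V=0, X=1, U=0, W=1) weight 1/729
  (Y=0, Z=0, V=1, X=0, U=1, W=2) weight 1/1458
  (Y=0, Z=0, V=1, X=1, U=0, W=1) weight 1/729
  (Y=0, Z=0, V=2, X=0, U=1, W=2) weight 1/1458
  (Y=0, Z=0, V=2, X=1, U=0, W=1) weight 1/729
  (Y=0, Z=1, V=0, X=0, U=1, W=2) weight 1/972
  (Y=0, Z=1, V=0, X=1, U=0, W=1) weight 1/486
  … 46 more
Group by X:
  weight(X=0) = 1/36
  weight(X=1) = 1/18
Total weight = 1/36 + 1/18 = 1/12
P(X=0 | obs) = 1/36 / 1/12 = 1/3
P(X=1 | obs) = 1/18 / 1/12 = 2/3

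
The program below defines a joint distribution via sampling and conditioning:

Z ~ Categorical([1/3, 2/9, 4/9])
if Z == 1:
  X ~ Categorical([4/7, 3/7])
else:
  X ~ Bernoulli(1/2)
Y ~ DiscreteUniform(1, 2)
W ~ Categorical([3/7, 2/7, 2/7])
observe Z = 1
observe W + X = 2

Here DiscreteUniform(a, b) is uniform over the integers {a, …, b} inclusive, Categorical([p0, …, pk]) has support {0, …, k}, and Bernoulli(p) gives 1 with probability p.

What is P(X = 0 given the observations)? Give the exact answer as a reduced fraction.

Enumerate traces; 4 have nonzero weight after conditioning:
  (Z=1, X=0, Y=1, W=2) weight 8/441
  (Z=1, X=0, Y=2, W=2) weight 8/441
  (Z=1, X=1, Y=1, W=1) weight 2/147
  (Z=1, X=1, Y=2, W=1) weight 2/147
Group by X:
  weight(X=0) = 16/441
  weight(X=1) = 4/147
Total weight = 16/441 + 4/147 = 4/63
P(X=0 | obs) = 16/441 / 4/63 = 4/7
P(X=1 | obs) = 4/147 / 4/63 = 3/7

P(X = 0 | obs) = 4/7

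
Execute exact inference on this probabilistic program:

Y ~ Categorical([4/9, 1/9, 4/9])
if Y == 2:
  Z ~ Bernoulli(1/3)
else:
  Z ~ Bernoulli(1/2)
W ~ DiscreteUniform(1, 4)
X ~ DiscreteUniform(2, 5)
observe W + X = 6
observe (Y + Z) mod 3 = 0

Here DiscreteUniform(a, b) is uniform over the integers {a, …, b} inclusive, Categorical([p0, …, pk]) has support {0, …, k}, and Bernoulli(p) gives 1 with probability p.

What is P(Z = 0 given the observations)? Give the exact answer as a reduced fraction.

Enumerate traces; 8 have nonzero weight after conditioning:
  (Y=0, Z=0, W=1, X=5) weight 1/72
  (Y=0, Z=0, W=2, X=4) weight 1/72
  (Y=0, Z=0, W=3, X=3) weight 1/72
  (Y=0, Z=0, W=4, X=2) weight 1/72
  (Y=2, Z=1, W=1, X=5) weight 1/108
  (Y=2, Z=1, W=2, X=4) weight 1/108
  (Y=2, Z=1, W=3, X=3) weight 1/108
  (Y=2, Z=1, W=4, X=2) weight 1/108
Group by Z:
  weight(Z=0) = 1/18
  weight(Z=1) = 1/27
Total weight = 1/18 + 1/27 = 5/54
P(Z=0 | obs) = 1/18 / 5/54 = 3/5
P(Z=1 | obs) = 1/27 / 5/54 = 2/5

P(Z = 0 | obs) = 3/5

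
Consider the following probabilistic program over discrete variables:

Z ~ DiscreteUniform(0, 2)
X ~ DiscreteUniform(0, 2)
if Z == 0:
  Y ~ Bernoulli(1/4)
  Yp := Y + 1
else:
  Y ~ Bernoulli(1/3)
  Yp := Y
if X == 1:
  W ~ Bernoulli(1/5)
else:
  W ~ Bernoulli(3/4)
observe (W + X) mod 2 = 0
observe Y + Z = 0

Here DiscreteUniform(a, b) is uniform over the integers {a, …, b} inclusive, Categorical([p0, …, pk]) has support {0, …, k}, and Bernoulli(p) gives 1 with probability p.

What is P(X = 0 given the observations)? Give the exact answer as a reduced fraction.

Enumerate traces; 3 have nonzero weight after conditioning:
  (Z=0, X=0, Y=0, W=0) weight 1/48
  (Z=0, X=1, Y=0, W=1) weight 1/60
  (Z=0, X=2, Y=0, W=0) weight 1/48
Group by X:
  weight(X=0) = 1/48
  weight(X=1) = 1/60
  weight(X=2) = 1/48
Total weight = 1/48 + 1/60 + 1/48 = 7/120
P(X=0 | obs) = 1/48 / 7/120 = 5/14
P(X=1 | obs) = 1/60 / 7/120 = 2/7
P(X=2 | obs) = 1/48 / 7/120 = 5/14

P(X = 0 | obs) = 5/14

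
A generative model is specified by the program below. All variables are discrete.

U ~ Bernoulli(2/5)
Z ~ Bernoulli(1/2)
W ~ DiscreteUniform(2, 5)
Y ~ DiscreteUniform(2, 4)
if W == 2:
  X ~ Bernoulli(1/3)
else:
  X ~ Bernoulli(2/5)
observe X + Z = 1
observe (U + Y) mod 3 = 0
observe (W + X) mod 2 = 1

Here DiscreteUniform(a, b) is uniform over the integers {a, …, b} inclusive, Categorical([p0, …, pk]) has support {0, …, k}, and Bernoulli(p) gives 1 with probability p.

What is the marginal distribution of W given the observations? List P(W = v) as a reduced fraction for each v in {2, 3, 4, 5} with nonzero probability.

Enumerate traces; 8 have nonzero weight after conditioning:
  (U=0, Z=0, W=2, Y=3, X=1) weight 1/120
  (U=0, Z=0, W=4, Y=3, X=1) weight 1/100
  (U=0, Z=1, W=3, Y=3, X=0) weight 3/200
  (U=0, Z=1, W=5, Y=3, X=0) weight 3/200
  (U=1, Z=0, W=2, Y=2, X=1) weight 1/180
  (U=1, Z=0, W=4, Y=2, X=1) weight 1/150
  (U=1, Z=1, W=3, Y=2, X=0) weight 1/100
  (U=1, Z=1, W=5, Y=2, X=0) weight 1/100
Group by W:
  weight(W=2) = 1/72
  weight(W=3) = 1/40
  weight(W=4) = 1/60
  weight(W=5) = 1/40
Total weight = 1/72 + 1/40 + 1/60 + 1/40 = 29/360
P(W=2 | obs) = 1/72 / 29/360 = 5/29
P(W=3 | obs) = 1/40 / 29/360 = 9/29
P(W=4 | obs) = 1/60 / 29/360 = 6/29
P(W=5 | obs) = 1/40 / 29/360 = 9/29

P(W=2) = 5/29, P(W=3) = 9/29, P(W=4) = 6/29, P(W=5) = 9/29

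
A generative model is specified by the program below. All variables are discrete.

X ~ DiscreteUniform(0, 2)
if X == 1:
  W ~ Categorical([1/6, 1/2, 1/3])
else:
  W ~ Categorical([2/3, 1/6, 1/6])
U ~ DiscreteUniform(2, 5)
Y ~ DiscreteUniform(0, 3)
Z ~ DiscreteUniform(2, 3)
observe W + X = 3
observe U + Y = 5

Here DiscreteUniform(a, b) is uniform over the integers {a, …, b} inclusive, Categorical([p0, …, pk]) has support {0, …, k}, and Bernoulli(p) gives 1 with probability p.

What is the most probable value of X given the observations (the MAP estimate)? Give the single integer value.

argmax_v P(X = v | obs) = 1

Enumerate traces; 16 have nonzero weight after conditioning:
  (X=1, W=2, U=2, Y=3, Z=2) weight 1/288
  (X=1, W=2, U=2, Y=3, Z=3) weight 1/288
  (X=1, W=2, U=3, Y=2, Z=2) weight 1/288
  (X=1, W=2, U=3, Y=2, Z=3) weight 1/288
  (X=1, W=2, U=4, Y=1, Z=2) weight 1/288
  (X=1, W=2, U=4, Y=1, Z=3) weight 1/288
  (X=1, W=2, U=5, Y=0, Z=2) weight 1/288
  (X=1, W=2, U=5, Y=0, Z=3) weight 1/288
  (X=2, W=1, U=2, Y=3, Z=2) weight 1/576
  … 7 more
Group by X:
  weight(X=1) = 1/36
  weight(X=2) = 1/72
Total weight = 1/36 + 1/72 = 1/24
P(X=1 | obs) = 1/36 / 1/24 = 2/3
P(X=2 | obs) = 1/72 / 1/24 = 1/3
argmax = 1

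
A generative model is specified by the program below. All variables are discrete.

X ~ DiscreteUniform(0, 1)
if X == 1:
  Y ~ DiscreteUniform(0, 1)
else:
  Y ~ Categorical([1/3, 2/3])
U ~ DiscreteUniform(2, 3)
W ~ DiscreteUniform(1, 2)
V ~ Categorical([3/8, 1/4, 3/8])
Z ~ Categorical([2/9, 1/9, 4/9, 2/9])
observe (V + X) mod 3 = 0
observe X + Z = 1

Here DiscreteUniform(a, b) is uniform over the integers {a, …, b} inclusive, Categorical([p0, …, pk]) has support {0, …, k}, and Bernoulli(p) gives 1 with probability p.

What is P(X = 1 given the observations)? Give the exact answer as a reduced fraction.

Enumerate traces; 16 have nonzero weight after conditioning:
  (X=0, Y=0, U=2, W=1, V=0, Z=1) weight 1/576
  (X=0, Y=0, U=2, W=2, V=0, Z=1) weight 1/576
  (X=0, Y=0, U=3, W=1, V=0, Z=1) weight 1/576
  (X=0, Y=0, U=3, W=2, V=0, Z=1) weight 1/576
  (X=0, Y=1, U=2, W=1, V=0, Z=1) weight 1/288
  (X=0, Y=1, U=2, W=2, V=0, Z=1) weight 1/288
  (X=0, Y=1, U=3, W=1, V=0, Z=1) weight 1/288
  (X=0, Y=1, U=3, W=2, V=0, Z=1) weight 1/288
  (X=1, Y=0, U=2, W=1, V=2, Z=0) weight 1/192
  … 7 more
Group by X:
  weight(X=0) = 1/48
  weight(X=1) = 1/24
Total weight = 1/48 + 1/24 = 1/16
P(X=0 | obs) = 1/48 / 1/16 = 1/3
P(X=1 | obs) = 1/24 / 1/16 = 2/3

P(X = 1 | obs) = 2/3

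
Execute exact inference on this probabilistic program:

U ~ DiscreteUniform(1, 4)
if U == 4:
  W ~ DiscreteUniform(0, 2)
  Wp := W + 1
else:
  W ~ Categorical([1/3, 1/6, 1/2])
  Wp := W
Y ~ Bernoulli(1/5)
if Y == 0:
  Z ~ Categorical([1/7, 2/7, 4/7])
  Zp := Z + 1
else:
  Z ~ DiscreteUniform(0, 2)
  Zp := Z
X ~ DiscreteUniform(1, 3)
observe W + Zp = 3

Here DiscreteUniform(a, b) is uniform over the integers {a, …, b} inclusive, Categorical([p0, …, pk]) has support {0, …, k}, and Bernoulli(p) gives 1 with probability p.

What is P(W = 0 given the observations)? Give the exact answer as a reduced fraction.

P(W = 0 | obs) = 96/187

Enumerate traces; 60 have nonzero weight after conditioning:
  (U=1, W=0, Y=0, Z=2, X=1) weight 4/315
  (U=1, W=0, Y=0, Z=2, X=2) weight 4/315
  (U=1, W=0, Y=0, Z=2, X=3) weight 4/315
  (U=1, W=1, Y=0, Z=1, X=1) weight 1/315
  (U=1, W=1, Y=0, Z=1, X=2) weight 1/315
  (U=1, W=1, Y=0, Z=1, X=3) weight 1/315
  (U=1, W=1, Y=1, Z=2, X=1) weight 1/1080
  (U=1, W=1, Y=1, Z=2, X=2) weight 1/1080
  (U=1, W=2, Y=0, Z=0, X=1) weight 1/210
  … 51 more
Group by W:
  weight(W=0) = 16/105
  weight(W=1) = 31/504
  weight(W=2) = 209/2520
Total weight = 16/105 + 31/504 + 209/2520 = 187/630
P(W=0 | obs) = 16/105 / 187/630 = 96/187
P(W=1 | obs) = 31/504 / 187/630 = 155/748
P(W=2 | obs) = 209/2520 / 187/630 = 19/68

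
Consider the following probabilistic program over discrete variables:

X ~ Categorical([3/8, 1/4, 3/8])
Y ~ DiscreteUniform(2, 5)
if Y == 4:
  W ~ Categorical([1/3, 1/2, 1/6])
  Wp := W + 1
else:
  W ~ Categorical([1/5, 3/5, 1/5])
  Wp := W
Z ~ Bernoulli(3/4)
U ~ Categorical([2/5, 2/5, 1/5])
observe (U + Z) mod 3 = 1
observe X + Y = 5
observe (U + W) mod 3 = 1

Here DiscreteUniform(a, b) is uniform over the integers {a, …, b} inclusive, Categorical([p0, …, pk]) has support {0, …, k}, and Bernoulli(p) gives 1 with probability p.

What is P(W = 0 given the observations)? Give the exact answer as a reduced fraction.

P(W = 0 | obs) = 28/235

Enumerate traces; 6 have nonzero weight after conditioning:
  (X=0, Y=5, W=0, Z=0, U=1) weight 3/1600
  (X=0, Y=5, W=1, Z=1, U=0) weight 27/1600
  (X=1, Y=4, W=0, Z=0, U=1) weight 1/480
  (X=1, Y=4, W=1, Z=1, U=0) weight 3/320
  (X=2, Y=3, W=0, Z=0, U=1) weight 3/1600
  (X=2, Y=3, W=1, Z=1, U=0) weight 27/1600
Group by W:
  weight(W=0) = 7/1200
  weight(W=1) = 69/1600
Total weight = 7/1200 + 69/1600 = 47/960
P(W=0 | obs) = 7/1200 / 47/960 = 28/235
P(W=1 | obs) = 69/1600 / 47/960 = 207/235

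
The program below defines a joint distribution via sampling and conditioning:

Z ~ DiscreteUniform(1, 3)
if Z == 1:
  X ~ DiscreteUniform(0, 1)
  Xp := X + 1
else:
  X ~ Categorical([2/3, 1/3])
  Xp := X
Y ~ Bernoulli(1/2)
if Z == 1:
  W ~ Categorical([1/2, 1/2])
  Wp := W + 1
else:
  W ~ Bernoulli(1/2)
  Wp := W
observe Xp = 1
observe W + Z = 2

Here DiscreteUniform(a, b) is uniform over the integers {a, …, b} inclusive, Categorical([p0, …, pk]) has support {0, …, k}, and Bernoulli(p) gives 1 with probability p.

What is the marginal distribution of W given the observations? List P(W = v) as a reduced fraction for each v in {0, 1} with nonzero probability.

P(W=0) = 2/5, P(W=1) = 3/5

Enumerate traces; 4 have nonzero weight after conditioning:
  (Z=1, X=0, Y=0, W=1) weight 1/24
  (Z=1, X=0, Y=1, W=1) weight 1/24
  (Z=2, X=1, Y=0, W=0) weight 1/36
  (Z=2, X=1, Y=1, W=0) weight 1/36
Group by W:
  weight(W=0) = 1/18
  weight(W=1) = 1/12
Total weight = 1/18 + 1/12 = 5/36
P(W=0 | obs) = 1/18 / 5/36 = 2/5
P(W=1 | obs) = 1/12 / 5/36 = 3/5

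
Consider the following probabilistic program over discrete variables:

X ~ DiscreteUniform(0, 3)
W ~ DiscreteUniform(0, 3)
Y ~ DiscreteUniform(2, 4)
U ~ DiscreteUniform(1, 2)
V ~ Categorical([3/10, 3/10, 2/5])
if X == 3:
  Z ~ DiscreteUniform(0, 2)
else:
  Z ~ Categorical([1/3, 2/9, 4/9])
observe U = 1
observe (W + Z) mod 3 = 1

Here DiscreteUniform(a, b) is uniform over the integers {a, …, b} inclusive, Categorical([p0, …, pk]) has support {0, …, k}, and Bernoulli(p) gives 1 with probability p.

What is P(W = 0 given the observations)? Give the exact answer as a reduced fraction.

P(W = 0 | obs) = 1/5

Enumerate traces; 144 have nonzero weight after conditioning:
  (X=0, W=0, Y=2, U=1, V=0, Z=1) weight 1/1440
  (X=0, W=0, Y=2, U=1, V=1, Z=1) weight 1/1440
  (X=0, W=0, Y=2, U=1, V=2, Z=1) weight 1/1080
  (X=0, W=0, Y=3, U=1, V=0, Z=1) weight 1/1440
  (X=0, W=0, Y=3, U=1, V=1, Z=1) weight 1/1440
  (X=0, W=0, Y=3, U=1, V=2, Z=1) weight 1/1080
  (X=0, W=0, Y=4, U=1, V=0, Z=1) weight 1/1440
  (X=0, W=0, Y=4, U=1, V=1, Z=1) weight 1/1440
  (X=0, W=1, Y=2, U=1, V=0, Z=0) weight 1/960
  (X=0, W=2, Y=2, U=1, V=0, Z=2) weight 1/720
  … 134 more
Group by W:
  weight(W=0) = 1/32
  weight(W=1) = 1/24
  weight(W=2) = 5/96
  weight(W=3) = 1/32
Total weight = 1/32 + 1/24 + 5/96 + 1/32 = 5/32
P(W=0 | obs) = 1/32 / 5/32 = 1/5
P(W=1 | obs) = 1/24 / 5/32 = 4/15
P(W=2 | obs) = 5/96 / 5/32 = 1/3
P(W=3 | obs) = 1/32 / 5/32 = 1/5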